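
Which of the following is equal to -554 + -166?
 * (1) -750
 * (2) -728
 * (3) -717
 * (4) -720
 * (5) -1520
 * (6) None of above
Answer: 4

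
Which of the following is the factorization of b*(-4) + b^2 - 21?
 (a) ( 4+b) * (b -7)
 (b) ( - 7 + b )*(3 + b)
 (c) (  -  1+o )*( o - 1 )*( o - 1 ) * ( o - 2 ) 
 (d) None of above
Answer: b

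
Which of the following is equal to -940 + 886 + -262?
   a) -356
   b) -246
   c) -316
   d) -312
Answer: c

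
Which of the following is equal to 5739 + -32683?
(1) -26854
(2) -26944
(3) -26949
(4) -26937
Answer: 2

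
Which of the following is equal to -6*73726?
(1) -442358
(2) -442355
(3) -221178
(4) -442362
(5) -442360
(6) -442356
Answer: 6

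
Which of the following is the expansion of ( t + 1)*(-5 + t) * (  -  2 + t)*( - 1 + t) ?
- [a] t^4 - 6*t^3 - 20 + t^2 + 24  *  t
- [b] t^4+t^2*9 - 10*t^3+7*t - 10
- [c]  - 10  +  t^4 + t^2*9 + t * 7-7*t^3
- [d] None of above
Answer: c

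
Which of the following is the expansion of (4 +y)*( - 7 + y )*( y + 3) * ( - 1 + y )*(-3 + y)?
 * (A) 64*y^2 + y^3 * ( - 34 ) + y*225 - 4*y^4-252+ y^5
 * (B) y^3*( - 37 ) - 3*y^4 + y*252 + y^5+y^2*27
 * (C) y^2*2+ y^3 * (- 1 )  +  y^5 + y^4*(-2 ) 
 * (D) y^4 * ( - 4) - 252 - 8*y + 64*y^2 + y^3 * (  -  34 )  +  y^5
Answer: A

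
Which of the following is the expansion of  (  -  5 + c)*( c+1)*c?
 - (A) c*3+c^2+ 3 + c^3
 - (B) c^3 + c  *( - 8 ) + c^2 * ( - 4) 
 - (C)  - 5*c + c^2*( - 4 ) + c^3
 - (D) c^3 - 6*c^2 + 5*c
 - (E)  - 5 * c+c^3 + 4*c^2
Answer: C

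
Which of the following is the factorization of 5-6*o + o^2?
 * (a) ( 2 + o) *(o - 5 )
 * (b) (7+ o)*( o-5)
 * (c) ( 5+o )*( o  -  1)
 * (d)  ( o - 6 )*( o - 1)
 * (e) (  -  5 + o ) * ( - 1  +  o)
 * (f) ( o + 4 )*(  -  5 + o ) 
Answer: e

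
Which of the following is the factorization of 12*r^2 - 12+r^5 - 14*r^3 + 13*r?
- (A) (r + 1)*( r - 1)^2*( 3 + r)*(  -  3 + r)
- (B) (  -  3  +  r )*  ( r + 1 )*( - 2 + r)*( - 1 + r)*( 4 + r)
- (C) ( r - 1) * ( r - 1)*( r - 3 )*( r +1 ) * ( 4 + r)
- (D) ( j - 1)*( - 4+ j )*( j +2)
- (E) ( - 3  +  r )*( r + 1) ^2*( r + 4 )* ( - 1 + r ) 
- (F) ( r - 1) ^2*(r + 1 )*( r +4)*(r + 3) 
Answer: C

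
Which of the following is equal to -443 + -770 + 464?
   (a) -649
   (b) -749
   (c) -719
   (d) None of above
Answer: b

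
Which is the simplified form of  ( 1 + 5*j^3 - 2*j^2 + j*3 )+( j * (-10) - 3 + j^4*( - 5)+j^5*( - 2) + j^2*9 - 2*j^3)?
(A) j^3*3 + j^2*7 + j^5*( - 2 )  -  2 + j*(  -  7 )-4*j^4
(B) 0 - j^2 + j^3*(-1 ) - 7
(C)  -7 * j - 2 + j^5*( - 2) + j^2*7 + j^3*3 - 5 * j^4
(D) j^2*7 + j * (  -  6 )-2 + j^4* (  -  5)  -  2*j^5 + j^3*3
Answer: C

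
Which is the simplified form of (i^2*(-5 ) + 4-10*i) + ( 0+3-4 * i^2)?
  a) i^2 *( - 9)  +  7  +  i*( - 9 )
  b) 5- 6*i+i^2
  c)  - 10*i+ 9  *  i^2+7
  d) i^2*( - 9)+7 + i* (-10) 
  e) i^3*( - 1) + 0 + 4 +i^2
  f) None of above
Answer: d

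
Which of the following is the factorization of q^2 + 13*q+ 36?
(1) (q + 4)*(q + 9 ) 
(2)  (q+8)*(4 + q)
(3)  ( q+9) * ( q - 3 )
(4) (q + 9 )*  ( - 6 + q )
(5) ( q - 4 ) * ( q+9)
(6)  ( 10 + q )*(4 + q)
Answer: 1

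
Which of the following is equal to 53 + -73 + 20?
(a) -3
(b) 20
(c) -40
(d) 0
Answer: d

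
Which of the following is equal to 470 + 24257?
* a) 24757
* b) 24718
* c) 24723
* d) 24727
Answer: d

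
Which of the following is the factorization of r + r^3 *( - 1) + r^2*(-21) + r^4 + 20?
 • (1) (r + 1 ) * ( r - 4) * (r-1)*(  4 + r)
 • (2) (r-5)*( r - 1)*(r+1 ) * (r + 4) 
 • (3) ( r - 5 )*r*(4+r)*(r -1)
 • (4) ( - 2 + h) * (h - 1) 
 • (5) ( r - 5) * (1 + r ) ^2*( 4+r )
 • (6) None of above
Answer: 2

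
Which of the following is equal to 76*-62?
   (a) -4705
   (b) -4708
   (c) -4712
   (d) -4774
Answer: c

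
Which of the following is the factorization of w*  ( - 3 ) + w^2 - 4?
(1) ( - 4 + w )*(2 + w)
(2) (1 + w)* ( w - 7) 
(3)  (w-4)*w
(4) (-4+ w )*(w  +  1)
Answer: 4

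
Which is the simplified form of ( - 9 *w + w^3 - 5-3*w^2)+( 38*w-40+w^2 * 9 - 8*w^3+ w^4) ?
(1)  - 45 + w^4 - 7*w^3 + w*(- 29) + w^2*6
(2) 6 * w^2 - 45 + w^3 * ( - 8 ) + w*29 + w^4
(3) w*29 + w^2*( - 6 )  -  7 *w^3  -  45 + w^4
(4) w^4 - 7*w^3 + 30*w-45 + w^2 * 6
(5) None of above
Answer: 5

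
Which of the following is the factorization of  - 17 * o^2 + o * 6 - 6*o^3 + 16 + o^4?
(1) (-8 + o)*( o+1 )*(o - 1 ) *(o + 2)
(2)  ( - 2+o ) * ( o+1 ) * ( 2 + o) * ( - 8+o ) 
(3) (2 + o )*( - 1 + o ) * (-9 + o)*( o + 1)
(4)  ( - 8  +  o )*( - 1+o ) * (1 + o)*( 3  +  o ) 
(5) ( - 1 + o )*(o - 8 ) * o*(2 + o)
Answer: 1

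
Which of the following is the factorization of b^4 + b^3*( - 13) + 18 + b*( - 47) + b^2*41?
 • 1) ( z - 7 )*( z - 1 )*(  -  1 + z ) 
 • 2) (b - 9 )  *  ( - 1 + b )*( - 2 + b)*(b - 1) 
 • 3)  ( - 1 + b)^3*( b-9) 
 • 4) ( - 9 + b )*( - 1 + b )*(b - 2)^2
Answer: 2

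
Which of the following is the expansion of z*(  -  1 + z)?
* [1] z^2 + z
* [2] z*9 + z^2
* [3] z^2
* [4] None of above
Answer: 4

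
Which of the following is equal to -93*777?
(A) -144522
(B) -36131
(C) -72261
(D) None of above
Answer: C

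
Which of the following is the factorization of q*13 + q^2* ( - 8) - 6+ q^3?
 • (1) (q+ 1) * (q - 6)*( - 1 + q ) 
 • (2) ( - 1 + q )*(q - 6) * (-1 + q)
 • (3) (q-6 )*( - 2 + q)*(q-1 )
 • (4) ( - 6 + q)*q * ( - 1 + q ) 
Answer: 2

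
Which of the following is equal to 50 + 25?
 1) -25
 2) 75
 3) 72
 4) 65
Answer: 2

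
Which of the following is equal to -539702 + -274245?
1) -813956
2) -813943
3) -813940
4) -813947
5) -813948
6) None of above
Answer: 4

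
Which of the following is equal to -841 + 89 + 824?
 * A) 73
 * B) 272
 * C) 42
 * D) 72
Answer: D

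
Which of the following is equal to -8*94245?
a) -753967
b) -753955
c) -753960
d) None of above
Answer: c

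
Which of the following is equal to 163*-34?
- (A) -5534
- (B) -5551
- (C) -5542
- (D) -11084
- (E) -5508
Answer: C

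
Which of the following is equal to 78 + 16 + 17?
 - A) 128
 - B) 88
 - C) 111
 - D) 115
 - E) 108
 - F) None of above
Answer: C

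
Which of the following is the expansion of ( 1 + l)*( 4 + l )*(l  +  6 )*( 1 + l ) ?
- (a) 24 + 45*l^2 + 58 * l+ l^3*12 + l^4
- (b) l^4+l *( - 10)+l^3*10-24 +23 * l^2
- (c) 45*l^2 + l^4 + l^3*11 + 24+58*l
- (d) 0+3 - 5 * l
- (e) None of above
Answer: a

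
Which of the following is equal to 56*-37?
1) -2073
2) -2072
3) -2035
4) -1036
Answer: 2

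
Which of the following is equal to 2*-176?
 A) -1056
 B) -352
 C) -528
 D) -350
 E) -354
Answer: B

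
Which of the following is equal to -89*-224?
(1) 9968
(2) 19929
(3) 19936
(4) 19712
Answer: 3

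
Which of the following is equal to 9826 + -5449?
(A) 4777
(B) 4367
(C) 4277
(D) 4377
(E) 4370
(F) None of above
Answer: D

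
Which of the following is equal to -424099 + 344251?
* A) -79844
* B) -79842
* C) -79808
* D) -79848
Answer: D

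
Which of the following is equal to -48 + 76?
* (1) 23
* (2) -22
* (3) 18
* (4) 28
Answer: 4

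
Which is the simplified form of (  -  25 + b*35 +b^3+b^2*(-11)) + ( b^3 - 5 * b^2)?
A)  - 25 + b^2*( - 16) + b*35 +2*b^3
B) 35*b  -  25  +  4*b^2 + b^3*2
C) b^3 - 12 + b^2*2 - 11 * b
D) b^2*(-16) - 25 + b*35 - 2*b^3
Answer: A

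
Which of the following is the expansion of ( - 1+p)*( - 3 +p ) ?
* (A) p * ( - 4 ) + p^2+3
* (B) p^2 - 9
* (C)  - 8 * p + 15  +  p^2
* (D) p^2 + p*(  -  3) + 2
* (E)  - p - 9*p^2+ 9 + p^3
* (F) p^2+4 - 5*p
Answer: A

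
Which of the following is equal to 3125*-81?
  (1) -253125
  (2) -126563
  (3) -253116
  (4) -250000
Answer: 1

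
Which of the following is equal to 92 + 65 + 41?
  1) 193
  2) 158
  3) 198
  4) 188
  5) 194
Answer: 3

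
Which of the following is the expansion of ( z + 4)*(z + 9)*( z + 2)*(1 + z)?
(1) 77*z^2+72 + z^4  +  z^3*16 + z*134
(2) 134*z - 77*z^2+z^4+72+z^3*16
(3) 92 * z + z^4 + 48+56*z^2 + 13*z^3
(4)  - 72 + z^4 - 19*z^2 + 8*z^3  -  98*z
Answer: 1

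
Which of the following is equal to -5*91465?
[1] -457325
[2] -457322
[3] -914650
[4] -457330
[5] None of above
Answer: 1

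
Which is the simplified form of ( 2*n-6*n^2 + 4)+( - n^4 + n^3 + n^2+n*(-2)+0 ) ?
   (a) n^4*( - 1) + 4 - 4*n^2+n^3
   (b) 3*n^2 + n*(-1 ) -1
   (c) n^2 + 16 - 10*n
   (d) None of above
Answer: d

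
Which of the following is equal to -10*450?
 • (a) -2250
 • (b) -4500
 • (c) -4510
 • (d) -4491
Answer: b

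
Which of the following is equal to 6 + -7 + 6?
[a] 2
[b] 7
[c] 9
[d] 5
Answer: d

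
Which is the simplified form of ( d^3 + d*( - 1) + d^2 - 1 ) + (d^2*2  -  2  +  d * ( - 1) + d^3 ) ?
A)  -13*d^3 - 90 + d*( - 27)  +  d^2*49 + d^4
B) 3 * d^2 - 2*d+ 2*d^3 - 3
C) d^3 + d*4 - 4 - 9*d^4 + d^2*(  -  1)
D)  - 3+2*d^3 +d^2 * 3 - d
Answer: B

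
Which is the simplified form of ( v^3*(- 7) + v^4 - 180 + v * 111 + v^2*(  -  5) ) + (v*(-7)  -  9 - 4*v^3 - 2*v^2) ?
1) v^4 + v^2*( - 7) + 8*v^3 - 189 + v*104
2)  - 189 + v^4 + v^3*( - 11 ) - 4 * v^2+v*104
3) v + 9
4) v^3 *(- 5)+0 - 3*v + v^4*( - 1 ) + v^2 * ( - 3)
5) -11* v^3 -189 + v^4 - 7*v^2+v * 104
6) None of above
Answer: 5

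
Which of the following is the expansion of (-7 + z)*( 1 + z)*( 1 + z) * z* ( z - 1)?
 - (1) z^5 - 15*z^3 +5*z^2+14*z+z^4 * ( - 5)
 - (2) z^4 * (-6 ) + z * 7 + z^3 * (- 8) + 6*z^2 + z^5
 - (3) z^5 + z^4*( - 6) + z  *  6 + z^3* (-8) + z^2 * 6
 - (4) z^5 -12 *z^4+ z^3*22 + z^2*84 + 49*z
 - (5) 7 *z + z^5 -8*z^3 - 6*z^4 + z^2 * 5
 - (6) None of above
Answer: 2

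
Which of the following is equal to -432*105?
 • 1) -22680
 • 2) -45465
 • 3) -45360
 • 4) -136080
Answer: 3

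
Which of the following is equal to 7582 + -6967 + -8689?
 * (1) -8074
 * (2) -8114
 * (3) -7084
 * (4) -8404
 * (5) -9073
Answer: 1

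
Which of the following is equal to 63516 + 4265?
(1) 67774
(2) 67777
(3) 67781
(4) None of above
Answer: 3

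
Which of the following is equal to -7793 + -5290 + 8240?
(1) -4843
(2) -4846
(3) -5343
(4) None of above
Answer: 1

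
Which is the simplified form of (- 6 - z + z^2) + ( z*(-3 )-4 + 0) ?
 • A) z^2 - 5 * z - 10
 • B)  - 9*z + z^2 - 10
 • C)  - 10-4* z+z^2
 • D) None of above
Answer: C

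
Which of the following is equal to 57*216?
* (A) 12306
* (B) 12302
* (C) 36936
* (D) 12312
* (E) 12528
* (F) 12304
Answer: D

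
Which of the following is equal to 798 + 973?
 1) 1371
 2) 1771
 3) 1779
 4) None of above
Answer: 2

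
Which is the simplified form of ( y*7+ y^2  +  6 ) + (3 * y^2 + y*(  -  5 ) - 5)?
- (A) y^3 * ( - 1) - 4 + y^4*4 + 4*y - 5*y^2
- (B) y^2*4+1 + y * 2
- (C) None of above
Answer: B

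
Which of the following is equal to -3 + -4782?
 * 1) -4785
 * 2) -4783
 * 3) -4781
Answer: 1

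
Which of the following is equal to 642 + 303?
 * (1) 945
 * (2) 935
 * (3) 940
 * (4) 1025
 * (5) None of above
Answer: 1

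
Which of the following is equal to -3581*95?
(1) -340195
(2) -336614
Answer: 1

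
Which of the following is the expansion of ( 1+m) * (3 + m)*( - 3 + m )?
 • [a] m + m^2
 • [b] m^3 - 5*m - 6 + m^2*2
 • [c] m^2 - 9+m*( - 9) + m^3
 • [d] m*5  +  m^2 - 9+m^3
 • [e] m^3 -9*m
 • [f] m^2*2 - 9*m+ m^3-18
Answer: c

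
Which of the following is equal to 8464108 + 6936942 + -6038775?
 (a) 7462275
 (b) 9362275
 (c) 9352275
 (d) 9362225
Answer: b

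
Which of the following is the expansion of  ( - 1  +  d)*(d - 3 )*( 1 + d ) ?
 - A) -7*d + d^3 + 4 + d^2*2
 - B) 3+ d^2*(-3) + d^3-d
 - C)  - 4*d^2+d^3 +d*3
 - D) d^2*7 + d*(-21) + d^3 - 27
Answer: B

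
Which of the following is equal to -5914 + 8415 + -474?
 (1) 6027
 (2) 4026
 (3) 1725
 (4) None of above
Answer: 4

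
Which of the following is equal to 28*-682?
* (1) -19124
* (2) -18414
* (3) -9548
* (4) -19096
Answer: 4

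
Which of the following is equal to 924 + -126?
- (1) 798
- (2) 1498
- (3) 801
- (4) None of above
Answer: 1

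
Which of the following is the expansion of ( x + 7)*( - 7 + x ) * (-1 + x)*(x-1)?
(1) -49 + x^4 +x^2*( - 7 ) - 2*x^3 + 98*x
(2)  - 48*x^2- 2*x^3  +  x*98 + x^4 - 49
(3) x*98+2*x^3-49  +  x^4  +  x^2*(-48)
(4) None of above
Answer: 2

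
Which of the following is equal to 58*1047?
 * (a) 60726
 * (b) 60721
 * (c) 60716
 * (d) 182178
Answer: a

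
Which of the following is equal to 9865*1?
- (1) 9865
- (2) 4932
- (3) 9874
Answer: 1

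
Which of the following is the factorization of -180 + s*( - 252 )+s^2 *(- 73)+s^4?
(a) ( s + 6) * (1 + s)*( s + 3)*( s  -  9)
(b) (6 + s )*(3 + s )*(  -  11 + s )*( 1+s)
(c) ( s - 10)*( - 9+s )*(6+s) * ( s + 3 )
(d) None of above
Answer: d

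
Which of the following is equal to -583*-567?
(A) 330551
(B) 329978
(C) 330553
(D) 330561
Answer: D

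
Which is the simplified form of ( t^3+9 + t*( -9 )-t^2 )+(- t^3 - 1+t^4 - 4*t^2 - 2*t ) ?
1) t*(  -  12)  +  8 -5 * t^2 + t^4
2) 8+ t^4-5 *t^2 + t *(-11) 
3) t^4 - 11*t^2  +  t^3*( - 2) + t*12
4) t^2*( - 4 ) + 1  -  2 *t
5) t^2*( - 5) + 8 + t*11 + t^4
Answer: 2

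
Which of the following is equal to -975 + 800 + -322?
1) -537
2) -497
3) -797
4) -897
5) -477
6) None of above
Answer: 2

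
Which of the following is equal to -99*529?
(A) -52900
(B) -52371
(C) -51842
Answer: B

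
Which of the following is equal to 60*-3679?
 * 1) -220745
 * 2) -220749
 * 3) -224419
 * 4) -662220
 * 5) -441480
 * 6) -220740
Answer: 6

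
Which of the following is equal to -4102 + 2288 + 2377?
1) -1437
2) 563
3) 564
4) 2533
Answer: 2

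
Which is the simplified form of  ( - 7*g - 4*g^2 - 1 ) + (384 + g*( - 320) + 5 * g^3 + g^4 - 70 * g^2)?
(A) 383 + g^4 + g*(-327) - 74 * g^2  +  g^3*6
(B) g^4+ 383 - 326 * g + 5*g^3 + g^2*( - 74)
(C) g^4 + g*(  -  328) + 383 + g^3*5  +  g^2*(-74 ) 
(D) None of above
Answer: D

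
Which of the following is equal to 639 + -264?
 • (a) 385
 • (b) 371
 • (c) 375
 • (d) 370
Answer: c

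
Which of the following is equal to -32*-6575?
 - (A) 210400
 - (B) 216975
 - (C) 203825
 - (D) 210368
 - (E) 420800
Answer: A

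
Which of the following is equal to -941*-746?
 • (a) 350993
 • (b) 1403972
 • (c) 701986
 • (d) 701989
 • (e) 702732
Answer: c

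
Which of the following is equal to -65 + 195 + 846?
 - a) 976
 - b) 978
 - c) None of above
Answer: a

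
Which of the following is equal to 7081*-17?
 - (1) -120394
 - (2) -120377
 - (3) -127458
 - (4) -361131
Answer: 2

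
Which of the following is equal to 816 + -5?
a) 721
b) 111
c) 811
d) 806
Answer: c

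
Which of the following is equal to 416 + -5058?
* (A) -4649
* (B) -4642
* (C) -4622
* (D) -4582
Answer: B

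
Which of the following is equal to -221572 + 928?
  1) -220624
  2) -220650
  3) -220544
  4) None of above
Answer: 4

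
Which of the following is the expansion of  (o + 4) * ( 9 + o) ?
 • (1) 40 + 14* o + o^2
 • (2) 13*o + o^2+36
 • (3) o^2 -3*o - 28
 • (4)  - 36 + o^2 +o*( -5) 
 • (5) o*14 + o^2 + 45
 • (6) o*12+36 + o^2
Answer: 2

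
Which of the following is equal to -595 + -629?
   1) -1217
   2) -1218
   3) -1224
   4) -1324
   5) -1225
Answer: 3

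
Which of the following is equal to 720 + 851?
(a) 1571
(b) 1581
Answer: a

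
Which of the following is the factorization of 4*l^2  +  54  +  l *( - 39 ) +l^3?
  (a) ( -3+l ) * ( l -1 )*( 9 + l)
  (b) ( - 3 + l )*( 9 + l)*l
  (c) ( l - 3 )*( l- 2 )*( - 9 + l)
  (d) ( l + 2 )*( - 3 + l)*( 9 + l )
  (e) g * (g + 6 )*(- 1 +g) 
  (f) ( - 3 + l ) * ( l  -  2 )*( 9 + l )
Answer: f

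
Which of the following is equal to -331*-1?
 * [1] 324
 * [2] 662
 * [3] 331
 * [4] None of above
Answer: 3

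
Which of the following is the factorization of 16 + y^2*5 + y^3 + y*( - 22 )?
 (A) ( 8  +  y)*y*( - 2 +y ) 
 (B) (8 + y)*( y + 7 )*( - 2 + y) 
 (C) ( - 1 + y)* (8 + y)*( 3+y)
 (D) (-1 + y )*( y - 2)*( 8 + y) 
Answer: D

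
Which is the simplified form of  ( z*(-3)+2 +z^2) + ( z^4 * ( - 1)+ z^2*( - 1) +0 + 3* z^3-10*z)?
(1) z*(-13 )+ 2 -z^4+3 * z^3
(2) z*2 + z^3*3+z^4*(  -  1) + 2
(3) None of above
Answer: 1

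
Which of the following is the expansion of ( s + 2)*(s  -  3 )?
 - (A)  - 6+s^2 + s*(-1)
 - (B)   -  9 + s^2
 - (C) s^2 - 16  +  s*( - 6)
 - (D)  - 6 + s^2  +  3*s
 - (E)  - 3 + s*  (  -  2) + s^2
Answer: A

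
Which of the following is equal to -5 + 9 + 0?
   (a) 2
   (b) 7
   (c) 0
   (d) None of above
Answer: d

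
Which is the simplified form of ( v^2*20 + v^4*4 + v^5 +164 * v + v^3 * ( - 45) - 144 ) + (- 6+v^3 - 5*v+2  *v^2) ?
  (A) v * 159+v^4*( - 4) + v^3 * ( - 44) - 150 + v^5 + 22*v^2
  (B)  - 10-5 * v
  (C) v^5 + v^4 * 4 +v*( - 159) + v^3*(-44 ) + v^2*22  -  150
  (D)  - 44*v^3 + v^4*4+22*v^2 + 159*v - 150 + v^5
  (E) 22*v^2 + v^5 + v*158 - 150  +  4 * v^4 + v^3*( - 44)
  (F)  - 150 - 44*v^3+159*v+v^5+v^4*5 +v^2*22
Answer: D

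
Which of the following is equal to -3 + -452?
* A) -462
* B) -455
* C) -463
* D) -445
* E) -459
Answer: B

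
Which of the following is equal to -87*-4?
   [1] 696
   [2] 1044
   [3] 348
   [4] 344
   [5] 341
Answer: 3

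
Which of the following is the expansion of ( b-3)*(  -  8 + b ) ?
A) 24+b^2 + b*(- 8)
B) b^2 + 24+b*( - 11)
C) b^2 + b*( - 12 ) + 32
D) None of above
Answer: B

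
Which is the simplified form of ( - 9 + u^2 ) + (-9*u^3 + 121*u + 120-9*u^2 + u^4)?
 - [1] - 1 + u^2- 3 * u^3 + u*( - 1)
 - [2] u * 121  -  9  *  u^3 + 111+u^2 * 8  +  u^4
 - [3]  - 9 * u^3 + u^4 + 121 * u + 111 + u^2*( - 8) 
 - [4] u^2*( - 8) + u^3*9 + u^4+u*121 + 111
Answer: 3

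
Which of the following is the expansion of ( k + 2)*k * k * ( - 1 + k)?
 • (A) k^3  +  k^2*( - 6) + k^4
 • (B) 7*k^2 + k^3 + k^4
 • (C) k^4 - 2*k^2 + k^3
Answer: C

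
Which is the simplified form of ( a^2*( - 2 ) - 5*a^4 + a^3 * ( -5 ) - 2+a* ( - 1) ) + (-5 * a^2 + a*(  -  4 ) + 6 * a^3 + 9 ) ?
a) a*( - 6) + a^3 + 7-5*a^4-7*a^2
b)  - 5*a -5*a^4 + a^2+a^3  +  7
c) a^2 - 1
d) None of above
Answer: d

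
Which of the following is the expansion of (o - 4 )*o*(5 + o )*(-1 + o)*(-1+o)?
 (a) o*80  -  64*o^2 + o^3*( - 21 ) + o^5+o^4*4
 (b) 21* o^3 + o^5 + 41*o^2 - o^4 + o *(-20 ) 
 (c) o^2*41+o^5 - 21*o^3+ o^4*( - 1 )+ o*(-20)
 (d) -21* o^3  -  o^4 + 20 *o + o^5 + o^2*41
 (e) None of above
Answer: c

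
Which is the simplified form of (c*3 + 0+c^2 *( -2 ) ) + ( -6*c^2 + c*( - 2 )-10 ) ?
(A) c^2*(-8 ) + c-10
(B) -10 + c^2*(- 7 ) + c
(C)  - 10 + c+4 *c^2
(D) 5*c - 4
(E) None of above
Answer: A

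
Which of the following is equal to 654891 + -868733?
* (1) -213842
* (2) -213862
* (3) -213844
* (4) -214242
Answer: 1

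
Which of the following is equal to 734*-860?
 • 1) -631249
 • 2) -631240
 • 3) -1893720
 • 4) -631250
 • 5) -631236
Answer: 2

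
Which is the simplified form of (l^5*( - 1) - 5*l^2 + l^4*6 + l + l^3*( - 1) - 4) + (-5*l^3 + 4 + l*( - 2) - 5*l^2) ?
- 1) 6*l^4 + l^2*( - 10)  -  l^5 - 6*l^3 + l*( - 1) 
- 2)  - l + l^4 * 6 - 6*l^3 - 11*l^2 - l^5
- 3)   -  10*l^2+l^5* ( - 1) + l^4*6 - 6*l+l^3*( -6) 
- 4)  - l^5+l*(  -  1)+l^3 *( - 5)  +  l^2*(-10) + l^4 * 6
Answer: 1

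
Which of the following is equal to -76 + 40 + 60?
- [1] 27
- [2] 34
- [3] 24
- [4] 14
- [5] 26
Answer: 3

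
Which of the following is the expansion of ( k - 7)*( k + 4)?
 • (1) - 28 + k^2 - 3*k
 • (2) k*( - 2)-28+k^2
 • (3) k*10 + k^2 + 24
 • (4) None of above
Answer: 1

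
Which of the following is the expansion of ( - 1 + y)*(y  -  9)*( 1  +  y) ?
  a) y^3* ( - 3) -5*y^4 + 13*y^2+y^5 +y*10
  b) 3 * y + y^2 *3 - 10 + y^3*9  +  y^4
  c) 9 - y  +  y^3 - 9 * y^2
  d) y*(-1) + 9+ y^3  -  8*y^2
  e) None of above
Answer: c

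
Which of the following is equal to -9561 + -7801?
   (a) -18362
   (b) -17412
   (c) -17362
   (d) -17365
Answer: c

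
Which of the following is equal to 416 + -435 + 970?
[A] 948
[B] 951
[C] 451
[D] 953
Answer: B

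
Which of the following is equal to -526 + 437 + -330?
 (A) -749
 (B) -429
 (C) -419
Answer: C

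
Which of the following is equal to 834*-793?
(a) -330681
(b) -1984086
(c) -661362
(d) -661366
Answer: c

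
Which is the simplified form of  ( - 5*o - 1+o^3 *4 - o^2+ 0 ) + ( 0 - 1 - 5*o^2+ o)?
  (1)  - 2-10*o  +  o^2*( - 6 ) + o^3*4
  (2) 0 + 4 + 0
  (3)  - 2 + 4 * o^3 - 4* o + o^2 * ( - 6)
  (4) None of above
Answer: 3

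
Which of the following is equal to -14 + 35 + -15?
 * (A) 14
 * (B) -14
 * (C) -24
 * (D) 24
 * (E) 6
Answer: E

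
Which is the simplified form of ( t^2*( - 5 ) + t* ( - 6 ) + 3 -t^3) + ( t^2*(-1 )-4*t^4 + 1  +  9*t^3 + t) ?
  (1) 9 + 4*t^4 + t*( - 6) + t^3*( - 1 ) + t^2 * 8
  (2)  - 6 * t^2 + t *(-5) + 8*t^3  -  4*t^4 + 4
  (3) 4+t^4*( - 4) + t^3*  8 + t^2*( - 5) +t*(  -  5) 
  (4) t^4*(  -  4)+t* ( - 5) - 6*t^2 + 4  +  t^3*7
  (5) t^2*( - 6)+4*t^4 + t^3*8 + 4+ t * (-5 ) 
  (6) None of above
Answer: 2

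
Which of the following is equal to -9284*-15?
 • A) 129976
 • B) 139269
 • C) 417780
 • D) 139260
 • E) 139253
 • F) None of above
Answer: D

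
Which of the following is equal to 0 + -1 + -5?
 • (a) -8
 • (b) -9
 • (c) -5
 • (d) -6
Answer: d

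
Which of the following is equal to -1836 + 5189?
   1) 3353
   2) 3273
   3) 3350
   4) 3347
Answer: 1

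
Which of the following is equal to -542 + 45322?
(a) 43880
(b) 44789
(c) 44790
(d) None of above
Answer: d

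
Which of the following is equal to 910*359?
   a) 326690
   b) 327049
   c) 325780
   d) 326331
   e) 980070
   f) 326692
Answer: a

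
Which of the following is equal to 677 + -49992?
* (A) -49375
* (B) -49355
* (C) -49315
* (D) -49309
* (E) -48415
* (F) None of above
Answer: C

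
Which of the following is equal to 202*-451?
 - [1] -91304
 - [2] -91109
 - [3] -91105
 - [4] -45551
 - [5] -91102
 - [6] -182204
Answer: 5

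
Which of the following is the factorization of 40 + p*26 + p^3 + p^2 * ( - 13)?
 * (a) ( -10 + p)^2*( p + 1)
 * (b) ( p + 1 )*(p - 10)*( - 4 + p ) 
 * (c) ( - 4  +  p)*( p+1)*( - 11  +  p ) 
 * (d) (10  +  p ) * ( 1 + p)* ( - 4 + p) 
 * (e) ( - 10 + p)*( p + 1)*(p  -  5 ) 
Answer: b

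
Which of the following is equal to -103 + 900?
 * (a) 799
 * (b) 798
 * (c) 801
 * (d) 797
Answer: d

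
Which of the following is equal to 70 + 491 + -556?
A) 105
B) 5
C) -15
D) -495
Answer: B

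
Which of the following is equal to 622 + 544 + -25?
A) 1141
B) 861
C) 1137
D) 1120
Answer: A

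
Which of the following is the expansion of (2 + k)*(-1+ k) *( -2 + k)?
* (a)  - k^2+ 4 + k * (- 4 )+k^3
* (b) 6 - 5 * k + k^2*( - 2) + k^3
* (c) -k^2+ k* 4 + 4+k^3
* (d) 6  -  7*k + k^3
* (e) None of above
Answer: a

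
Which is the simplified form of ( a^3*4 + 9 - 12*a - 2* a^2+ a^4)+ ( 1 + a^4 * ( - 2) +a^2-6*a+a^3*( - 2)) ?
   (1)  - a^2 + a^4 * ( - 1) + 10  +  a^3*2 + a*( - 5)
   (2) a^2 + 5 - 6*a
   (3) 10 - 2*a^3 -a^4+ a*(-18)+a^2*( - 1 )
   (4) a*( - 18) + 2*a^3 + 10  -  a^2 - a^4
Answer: 4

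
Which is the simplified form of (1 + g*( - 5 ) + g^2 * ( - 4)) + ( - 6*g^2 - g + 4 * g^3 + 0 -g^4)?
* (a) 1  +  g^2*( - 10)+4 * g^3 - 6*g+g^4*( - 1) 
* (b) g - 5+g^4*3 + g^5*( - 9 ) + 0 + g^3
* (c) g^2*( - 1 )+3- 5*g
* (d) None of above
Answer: a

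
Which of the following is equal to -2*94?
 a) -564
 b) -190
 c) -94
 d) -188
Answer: d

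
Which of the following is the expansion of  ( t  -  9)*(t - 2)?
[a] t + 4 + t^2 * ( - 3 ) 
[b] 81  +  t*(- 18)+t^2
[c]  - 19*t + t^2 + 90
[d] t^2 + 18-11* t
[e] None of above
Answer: d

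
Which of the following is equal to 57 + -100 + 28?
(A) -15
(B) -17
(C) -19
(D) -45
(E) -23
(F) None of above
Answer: A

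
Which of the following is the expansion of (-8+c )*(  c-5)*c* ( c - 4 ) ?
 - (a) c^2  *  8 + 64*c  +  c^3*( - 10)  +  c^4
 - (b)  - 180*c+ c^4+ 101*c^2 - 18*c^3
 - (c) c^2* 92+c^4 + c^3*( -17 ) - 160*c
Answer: c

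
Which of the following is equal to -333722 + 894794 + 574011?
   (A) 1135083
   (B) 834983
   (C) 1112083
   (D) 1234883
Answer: A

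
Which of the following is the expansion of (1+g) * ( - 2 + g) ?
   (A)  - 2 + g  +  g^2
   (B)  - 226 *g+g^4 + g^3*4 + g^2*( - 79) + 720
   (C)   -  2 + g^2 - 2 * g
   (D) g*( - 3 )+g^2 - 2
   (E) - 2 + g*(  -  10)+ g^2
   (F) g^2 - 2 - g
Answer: F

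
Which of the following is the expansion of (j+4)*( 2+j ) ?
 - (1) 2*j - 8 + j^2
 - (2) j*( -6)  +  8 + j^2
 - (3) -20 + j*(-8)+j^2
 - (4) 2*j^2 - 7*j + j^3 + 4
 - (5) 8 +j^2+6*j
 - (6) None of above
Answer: 5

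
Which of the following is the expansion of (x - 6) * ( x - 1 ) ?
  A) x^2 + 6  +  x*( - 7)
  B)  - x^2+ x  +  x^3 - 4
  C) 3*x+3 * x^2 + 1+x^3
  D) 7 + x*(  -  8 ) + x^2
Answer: A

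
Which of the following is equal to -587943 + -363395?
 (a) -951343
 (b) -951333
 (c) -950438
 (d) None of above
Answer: d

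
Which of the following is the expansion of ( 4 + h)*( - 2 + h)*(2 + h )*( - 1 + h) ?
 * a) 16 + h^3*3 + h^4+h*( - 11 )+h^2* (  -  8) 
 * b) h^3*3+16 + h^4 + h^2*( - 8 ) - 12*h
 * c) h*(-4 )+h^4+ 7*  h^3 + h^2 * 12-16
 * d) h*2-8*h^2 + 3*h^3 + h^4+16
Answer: b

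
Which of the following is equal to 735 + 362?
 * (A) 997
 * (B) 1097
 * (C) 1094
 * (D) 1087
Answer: B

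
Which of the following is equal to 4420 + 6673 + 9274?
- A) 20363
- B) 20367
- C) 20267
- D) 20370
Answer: B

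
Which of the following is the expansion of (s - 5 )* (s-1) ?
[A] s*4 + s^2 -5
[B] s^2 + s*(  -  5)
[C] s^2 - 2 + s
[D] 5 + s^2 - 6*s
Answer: D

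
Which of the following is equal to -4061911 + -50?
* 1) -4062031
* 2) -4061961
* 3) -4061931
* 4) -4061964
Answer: 2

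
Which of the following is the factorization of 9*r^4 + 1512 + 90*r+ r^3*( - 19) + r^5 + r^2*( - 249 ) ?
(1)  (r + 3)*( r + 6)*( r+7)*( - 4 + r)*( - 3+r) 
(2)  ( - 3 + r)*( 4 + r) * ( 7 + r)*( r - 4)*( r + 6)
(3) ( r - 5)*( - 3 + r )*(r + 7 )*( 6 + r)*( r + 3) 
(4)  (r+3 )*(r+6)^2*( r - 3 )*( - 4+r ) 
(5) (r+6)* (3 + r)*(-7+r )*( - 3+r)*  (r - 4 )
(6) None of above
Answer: 1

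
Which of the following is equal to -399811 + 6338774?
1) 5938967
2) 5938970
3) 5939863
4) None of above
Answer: 4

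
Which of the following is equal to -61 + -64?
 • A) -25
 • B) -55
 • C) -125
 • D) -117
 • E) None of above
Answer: C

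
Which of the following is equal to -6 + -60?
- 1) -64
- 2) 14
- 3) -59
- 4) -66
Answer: 4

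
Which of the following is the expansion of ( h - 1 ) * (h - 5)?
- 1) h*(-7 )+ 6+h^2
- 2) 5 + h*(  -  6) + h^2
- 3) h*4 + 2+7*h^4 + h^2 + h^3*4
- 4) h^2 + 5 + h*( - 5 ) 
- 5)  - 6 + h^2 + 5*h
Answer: 2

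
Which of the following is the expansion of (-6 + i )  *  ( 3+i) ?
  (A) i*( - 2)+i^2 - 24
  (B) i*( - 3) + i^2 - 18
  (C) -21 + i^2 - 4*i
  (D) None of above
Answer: B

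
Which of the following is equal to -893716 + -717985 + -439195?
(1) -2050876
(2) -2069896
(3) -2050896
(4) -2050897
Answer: 3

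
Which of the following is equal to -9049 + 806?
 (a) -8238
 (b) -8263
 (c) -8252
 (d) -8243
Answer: d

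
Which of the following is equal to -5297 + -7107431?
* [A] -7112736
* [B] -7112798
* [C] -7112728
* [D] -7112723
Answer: C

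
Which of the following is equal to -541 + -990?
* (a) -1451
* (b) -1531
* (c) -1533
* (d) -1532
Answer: b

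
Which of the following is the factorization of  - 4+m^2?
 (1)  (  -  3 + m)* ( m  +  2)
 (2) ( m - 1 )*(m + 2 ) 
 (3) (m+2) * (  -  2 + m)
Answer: 3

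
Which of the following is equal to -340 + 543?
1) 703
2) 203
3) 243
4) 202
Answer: 2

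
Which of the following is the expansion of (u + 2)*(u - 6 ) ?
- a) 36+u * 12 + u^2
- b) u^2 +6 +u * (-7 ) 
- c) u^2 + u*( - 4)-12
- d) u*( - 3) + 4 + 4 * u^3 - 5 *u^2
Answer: c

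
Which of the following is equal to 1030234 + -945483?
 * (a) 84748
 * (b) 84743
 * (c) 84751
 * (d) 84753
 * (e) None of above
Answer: c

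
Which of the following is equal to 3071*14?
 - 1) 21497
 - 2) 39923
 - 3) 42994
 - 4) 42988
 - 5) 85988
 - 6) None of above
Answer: 3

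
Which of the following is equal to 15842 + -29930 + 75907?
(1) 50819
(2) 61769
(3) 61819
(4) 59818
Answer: 3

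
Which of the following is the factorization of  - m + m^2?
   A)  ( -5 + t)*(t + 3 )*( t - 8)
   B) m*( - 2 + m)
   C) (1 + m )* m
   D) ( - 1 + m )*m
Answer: D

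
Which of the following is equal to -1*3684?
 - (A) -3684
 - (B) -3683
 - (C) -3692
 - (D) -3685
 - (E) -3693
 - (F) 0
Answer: A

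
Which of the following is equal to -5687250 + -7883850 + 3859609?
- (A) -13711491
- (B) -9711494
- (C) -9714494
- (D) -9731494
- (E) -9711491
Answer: E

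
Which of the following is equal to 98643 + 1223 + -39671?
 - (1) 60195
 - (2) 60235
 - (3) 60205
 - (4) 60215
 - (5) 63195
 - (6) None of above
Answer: 1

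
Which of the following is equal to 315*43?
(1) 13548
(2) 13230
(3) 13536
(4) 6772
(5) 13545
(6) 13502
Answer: 5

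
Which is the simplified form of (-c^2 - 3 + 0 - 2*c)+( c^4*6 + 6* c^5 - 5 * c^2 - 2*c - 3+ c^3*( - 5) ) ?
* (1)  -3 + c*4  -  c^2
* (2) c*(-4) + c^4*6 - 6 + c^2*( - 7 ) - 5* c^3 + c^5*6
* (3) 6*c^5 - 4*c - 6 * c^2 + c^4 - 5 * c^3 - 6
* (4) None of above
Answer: 4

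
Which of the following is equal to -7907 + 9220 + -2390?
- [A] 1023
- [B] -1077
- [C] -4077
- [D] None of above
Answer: B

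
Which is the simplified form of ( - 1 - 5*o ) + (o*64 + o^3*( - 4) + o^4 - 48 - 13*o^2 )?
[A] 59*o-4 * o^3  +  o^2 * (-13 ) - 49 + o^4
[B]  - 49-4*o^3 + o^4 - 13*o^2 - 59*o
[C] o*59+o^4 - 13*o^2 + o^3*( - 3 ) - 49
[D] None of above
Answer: A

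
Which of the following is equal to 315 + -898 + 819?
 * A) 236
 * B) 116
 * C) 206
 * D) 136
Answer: A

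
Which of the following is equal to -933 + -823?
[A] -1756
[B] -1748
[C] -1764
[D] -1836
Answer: A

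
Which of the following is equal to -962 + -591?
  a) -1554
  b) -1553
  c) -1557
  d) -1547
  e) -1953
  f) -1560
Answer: b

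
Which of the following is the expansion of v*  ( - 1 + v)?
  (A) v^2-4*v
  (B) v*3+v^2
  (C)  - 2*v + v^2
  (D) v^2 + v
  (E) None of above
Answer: E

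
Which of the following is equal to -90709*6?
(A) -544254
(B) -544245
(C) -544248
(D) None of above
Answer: A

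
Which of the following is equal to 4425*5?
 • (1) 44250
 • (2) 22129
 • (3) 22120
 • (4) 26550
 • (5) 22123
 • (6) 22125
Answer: 6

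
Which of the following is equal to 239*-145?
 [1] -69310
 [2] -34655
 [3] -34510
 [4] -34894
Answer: 2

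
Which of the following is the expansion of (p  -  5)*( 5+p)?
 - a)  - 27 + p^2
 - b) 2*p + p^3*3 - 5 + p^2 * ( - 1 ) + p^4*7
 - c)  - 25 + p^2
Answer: c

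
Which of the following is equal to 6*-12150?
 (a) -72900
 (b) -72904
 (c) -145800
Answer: a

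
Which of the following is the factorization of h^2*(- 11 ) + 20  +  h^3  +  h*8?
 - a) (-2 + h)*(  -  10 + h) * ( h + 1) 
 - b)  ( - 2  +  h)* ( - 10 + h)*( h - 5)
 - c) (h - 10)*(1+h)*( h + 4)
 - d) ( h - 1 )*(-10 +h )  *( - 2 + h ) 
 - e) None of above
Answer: a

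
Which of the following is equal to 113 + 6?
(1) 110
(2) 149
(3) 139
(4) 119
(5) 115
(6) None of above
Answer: 4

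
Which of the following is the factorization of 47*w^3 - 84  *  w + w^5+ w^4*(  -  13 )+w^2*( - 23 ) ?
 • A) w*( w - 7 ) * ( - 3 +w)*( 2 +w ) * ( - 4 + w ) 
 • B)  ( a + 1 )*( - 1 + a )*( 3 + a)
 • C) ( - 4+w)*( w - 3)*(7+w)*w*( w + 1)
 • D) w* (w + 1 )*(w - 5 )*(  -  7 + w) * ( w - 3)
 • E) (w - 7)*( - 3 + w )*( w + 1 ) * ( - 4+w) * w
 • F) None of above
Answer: E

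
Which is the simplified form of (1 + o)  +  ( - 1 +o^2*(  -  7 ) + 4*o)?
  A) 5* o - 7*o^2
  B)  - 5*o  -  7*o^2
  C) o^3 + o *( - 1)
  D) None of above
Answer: A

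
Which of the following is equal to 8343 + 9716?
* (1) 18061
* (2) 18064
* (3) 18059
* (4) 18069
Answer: 3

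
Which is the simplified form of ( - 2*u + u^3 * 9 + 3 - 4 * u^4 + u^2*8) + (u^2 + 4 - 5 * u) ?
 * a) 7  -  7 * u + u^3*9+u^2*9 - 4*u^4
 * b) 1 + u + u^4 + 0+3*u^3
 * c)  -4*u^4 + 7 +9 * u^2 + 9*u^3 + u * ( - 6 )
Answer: a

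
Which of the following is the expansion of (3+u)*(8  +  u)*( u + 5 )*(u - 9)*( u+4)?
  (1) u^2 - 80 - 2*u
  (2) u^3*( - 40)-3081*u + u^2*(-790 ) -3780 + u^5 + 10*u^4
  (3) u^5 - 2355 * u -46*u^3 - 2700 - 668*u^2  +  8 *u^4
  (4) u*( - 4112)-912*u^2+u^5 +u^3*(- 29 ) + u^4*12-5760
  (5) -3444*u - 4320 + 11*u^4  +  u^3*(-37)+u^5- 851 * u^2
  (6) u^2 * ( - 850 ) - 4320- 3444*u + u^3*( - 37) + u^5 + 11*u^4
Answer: 5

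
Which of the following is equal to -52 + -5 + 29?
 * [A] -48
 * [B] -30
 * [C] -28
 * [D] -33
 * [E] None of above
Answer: C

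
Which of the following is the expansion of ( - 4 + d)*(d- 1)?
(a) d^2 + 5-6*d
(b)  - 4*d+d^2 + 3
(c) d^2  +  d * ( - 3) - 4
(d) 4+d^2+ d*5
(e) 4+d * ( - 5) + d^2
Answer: e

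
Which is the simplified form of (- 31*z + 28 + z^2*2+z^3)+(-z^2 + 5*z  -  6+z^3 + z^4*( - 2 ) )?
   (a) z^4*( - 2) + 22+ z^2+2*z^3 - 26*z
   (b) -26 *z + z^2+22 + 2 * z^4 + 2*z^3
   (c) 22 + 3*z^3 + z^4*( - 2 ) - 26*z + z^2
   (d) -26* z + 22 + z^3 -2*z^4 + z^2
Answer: a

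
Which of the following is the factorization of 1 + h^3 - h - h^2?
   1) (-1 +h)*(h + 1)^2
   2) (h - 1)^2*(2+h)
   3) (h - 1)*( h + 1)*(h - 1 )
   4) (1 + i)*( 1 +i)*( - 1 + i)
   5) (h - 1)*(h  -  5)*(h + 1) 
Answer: 3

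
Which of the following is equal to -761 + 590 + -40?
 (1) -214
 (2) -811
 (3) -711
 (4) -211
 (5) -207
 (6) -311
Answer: 4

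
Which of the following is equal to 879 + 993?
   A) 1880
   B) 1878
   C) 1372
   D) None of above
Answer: D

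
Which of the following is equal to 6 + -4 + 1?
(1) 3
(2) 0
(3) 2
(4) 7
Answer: 1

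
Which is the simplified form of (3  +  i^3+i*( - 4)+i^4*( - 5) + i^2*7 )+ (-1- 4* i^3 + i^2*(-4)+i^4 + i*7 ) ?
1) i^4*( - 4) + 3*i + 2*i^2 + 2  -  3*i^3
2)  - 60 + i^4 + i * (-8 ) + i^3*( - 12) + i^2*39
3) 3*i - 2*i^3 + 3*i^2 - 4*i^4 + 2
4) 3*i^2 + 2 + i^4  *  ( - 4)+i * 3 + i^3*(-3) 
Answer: 4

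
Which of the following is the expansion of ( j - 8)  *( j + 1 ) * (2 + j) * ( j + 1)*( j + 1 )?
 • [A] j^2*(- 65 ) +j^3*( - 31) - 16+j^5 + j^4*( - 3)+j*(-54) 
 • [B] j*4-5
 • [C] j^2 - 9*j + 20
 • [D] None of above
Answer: A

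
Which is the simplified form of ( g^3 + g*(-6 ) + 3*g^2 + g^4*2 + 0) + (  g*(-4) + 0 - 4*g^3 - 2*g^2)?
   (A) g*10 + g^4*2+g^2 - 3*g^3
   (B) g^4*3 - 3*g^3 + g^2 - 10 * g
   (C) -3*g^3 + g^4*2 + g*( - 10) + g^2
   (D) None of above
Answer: C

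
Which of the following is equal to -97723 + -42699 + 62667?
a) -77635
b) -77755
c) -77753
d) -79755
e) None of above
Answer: b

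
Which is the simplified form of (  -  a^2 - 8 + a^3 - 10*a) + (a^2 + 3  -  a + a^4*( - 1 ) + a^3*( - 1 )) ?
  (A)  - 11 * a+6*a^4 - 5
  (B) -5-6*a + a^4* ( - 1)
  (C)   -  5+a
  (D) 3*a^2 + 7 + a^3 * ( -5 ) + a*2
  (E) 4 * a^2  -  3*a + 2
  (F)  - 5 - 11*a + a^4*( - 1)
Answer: F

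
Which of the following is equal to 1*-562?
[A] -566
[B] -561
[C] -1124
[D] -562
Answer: D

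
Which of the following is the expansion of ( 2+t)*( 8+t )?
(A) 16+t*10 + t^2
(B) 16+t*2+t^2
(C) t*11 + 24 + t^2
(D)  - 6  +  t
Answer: A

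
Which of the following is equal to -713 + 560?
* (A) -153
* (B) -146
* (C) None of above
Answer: A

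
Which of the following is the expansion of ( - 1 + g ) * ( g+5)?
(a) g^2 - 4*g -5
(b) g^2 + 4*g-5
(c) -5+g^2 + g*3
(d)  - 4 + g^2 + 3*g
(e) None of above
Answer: b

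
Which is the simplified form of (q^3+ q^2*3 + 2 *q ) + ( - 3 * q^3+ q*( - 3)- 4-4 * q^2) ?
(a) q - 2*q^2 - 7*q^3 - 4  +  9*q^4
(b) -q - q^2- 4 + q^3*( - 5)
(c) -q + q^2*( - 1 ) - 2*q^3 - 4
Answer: c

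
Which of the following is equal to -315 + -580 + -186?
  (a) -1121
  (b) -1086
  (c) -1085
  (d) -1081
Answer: d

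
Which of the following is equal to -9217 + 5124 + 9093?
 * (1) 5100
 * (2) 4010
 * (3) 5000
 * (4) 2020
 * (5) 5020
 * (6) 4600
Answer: 3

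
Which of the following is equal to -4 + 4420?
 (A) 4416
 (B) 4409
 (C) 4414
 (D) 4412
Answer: A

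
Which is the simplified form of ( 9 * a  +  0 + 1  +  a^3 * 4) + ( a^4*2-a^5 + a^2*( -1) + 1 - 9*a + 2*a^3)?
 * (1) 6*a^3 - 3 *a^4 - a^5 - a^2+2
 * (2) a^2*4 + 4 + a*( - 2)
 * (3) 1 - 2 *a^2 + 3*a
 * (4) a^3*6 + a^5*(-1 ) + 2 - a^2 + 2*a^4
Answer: 4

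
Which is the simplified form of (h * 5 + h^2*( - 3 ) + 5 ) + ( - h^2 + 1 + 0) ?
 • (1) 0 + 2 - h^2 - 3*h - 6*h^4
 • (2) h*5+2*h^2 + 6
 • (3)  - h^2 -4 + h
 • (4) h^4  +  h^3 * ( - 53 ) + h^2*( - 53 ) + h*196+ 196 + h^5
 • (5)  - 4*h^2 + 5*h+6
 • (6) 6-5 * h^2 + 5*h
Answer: 5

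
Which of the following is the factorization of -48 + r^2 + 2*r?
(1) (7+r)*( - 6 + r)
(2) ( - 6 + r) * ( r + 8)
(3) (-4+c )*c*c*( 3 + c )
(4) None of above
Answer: 2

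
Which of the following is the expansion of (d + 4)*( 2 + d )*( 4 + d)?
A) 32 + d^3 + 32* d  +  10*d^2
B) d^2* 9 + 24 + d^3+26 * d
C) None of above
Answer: A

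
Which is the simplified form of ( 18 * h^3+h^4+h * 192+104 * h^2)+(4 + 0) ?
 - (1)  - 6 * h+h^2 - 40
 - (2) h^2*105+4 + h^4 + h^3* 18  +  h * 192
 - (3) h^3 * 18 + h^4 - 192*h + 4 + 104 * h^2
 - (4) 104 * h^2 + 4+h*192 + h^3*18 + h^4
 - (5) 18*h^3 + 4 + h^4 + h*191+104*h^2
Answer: 4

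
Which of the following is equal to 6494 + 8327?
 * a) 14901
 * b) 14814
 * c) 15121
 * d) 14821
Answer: d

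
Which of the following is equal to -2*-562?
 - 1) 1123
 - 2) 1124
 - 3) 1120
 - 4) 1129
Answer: 2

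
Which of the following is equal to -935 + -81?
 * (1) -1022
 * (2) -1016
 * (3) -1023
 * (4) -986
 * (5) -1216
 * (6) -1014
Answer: 2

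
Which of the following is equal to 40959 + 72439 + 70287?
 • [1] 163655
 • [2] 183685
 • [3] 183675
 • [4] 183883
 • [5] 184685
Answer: 2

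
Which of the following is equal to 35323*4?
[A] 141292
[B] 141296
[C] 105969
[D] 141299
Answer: A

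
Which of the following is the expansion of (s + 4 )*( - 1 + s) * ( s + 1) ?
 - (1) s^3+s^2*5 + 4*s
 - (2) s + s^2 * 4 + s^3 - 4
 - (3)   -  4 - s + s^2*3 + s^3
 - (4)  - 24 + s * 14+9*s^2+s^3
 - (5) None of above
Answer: 5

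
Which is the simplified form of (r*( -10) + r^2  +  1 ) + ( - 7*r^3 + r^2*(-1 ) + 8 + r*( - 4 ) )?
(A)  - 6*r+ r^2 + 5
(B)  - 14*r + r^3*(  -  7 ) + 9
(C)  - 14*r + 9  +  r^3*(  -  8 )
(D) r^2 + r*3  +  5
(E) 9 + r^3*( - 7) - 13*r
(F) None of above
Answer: B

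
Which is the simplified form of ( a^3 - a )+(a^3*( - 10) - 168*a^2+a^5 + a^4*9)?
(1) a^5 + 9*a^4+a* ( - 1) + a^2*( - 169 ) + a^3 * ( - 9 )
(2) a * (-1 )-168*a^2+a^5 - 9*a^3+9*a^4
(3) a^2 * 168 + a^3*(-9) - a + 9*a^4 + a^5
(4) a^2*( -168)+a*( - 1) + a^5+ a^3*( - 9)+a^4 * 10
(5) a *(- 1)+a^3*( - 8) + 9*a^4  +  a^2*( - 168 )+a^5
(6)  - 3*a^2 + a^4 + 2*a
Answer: 2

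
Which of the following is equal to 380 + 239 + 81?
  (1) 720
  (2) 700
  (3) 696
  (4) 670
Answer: 2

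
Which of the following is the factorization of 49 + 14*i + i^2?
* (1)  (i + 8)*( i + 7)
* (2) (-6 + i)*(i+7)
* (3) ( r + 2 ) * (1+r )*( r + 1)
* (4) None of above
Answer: 4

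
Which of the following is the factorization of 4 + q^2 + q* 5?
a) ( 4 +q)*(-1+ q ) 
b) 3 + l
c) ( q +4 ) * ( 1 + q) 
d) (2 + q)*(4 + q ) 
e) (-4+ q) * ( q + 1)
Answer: c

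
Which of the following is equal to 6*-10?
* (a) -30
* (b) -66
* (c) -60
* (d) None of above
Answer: c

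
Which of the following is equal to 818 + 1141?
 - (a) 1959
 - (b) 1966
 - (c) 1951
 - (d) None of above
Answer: a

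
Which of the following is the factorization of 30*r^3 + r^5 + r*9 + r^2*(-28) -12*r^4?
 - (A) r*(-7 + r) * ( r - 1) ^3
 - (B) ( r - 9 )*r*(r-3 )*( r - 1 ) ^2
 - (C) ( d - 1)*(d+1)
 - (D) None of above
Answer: D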